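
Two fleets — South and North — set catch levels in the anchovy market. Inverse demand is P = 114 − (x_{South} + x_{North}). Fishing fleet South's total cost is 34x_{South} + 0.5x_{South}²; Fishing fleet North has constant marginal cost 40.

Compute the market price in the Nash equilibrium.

68.4

Fishing fleet South's profit: π = x_{South}(114 − (x_{South} + x_{North})) − 34x_{South} − 0.5x_{South}².
∂π/∂x_{South} = 80 − 3x_{South} − x_{North} = 0, so x_{South} = 80/3 − (1/3)x_{North}.
For North: ∂π/∂x_{North} = 74 − 2x_{North} − x_{South} = 0 ⇒ x_{North} = 37 − 0.5x_{South}.
Substituting the second reaction function into the first: x_{South} = 80/3 − (1/3)(37 − 0.5x_{South}), which gives (5/6)x_{South} = 43/3 ⇒ x_{South} = 17.2.
Then x_{North} = 37 − 0.5·17.2 = 28.4.
Equilibrium price: P = 114 − 45.6 = 68.4.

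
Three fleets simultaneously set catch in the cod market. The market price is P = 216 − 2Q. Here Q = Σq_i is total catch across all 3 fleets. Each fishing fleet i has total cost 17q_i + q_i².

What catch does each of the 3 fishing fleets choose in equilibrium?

A representative fishing fleet's profit is π_i = q_i(216 − 2Q) − 17q_i − q_i², with Q = q_i + Σ_{j≠i} q_j.
First-order condition: 199 − 6q_i − 2Σ_{j≠i} q_j = 0.
In a symmetric equilibrium every fishing fleet chooses the same q, so Σ_{j≠i} q_j = 2q. The condition becomes 199 − 10q = 0, giving q = 199/10 = 19.9.

19.9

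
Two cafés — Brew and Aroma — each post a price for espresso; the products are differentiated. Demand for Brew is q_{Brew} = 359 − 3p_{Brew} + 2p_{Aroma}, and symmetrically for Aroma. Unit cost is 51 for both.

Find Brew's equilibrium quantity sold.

231

Brew's profit: π = (p_{Brew} − 51)(359 − 3p_{Brew} + 2p_{Aroma}).
∂π/∂p_{Brew} = 512 − 6p_{Brew} + 2p_{Aroma} = 0 ⇒ p_{Brew} = 256/3 + (1/3)p_{Aroma}.
By symmetry p_{Aroma} = p_{Brew}; substituting into the reaction function, (2/3)p_{Brew} = 256/3 and p_{Brew} = 128.
q_{Brew} = 359 − 3·128 + 2·128 = 231.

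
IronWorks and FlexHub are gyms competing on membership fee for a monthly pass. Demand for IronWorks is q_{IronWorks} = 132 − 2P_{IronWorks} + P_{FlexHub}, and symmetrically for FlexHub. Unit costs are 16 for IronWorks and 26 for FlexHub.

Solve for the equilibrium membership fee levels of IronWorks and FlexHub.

IronWorks's profit: π = (P_{IronWorks} − 16)(132 − 2P_{IronWorks} + P_{FlexHub}).
∂π/∂P_{IronWorks} = 164 − 4P_{IronWorks} + P_{FlexHub} = 0 ⇒ P_{IronWorks} = 41 + 0.25P_{FlexHub}.
Similarly P_{FlexHub} = 46 + 0.25P_{IronWorks}.
Solving the two reaction functions simultaneously: (1 − (0.25)(0.25))P_{IronWorks} = 41 + 0.25·46, so 0.9375P_{IronWorks} = 52.5 and P_{IronWorks} = 56.
Then P_{FlexHub} = 46 + 0.25·56 = 60.

56, 60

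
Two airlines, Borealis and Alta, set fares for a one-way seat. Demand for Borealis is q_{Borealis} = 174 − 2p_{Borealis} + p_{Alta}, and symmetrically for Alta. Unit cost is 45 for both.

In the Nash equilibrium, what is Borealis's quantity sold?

86

Borealis's profit: π = (p_{Borealis} − 45)(174 − 2p_{Borealis} + p_{Alta}).
∂π/∂p_{Borealis} = 264 − 4p_{Borealis} + p_{Alta} = 0 ⇒ p_{Borealis} = 66 + 0.25p_{Alta}.
The game is symmetric, so in equilibrium p_{Alta} = p_{Borealis}: the reaction function gives 0.75p_{Borealis} = 66, hence p_{Borealis} = 88.
q_{Borealis} = 174 − 2·88 + 88 = 86.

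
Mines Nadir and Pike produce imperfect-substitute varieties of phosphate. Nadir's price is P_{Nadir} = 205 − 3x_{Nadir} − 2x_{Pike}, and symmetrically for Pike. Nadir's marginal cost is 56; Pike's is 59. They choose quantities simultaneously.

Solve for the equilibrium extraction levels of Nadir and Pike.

18.8125, 18.0625

Mine Nadir's profit: π = x_{Nadir}(205 − 3x_{Nadir} − 2x_{Pike}) − 56x_{Nadir}.
∂π/∂x_{Nadir} = 149 − 6x_{Nadir} − 2x_{Pike} = 0 ⇒ x_{Nadir} = 149/6 − (1/3)x_{Pike}.
Similarly x_{Pike} = 73/3 − (1/3)x_{Nadir}.
Plugging x_{Pike} into Nadir's best response: x_{Nadir} = 149/6 − (1/3)(73/3 − (1/3)x_{Nadir}) ⇒ (8/9)x_{Nadir} = 301/18, so x_{Nadir} = 18.8125.
Then x_{Pike} = 73/3 − (1/3)·18.8125 = 18.0625.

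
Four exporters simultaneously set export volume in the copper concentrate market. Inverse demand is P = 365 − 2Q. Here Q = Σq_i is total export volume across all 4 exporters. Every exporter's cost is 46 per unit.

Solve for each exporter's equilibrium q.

A representative exporter's profit is π_i = q_i(365 − 2Q) − 46q_i, with Q = q_i + Σ_{j≠i} q_j.
First-order condition: 319 − 4q_i − 2Σ_{j≠i} q_j = 0.
In a symmetric equilibrium every exporter chooses the same q, so Σ_{j≠i} q_j = 3q. The condition becomes 319 − 10q = 0, giving q = 319/10 = 31.9.

31.9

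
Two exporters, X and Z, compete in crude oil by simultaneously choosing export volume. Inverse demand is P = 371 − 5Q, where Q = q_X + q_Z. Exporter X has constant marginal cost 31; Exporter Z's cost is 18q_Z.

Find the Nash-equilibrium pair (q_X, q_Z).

21.8, 24.4

Exporter X's profit: π = q_X(371 − 5(q_X + q_Z)) − 31q_X.
∂π/∂q_X = 340 − 10q_X − 5q_Z = 0, so q_X = 34 − 0.5q_Z.
By the same steps for Z: q_Z = 35.3 − 0.5q_X.
Solving the two reaction functions simultaneously: (1 − (−0.5)(−0.5))q_X = 34 − 0.5·35.3, so 0.75q_X = 16.35 and q_X = 21.8.
Then q_Z = 35.3 − 0.5·21.8 = 24.4.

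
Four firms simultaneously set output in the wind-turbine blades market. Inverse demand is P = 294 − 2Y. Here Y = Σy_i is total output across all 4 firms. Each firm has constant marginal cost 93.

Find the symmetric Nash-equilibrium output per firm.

A representative firm's profit is π_i = y_i(294 − 2Y) − 93y_i, with Y = y_i + Σ_{j≠i} y_j.
First-order condition: 201 − 4y_i − 2Σ_{j≠i} y_j = 0.
Imposing symmetry (y_j = y for all j) turns Σ_{j≠i} y_j into 3y, so 201 = 10y and y = 20.1.

20.1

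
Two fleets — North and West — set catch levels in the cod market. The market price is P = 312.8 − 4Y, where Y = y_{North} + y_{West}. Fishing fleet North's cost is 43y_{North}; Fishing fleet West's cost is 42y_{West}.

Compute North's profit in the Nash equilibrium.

Fishing fleet North's profit: π = y_{North}(312.8 − 4(y_{North} + y_{West})) − 43y_{North}.
∂π/∂y_{North} = 269.8 − 8y_{North} − 4y_{West} = 0, so y_{North} = 33.725 − 0.5y_{West}.
By the same steps for West: y_{West} = 33.85 − 0.5y_{North}.
Plugging y_{West} into North's best response: y_{North} = 33.725 − 0.5(33.85 − 0.5y_{North}) ⇒ 0.75y_{North} = 16.8, so y_{North} = 22.4.
Then y_{West} = 33.85 − 0.5·22.4 = 22.65.
Price P = 312.8 − 4·45.05 = 132.6.
North's profit: (132.6 − 43)·22.4 = 2007.04.

2007.04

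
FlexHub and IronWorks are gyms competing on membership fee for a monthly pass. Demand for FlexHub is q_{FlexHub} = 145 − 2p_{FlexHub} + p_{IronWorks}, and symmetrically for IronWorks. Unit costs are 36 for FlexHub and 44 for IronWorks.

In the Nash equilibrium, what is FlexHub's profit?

2797.52

FlexHub's profit: π = (p_{FlexHub} − 36)(145 − 2p_{FlexHub} + p_{IronWorks}).
∂π/∂p_{FlexHub} = 217 − 4p_{FlexHub} + p_{IronWorks} = 0 ⇒ p_{FlexHub} = 54.25 + 0.25p_{IronWorks}.
Similarly p_{IronWorks} = 58.25 + 0.25p_{FlexHub}.
Solving the two reaction functions simultaneously: (1 − (0.25)(0.25))p_{FlexHub} = 54.25 + 0.25·58.25, so 0.9375p_{FlexHub} = 68.8125 and p_{FlexHub} = 73.4.
Then p_{IronWorks} = 58.25 + 0.25·73.4 = 76.6.
q_{FlexHub} = 145 − 2·73.4 + 76.6 = 74.8.
Profit = (73.4 − 36)·74.8 = 2797.52.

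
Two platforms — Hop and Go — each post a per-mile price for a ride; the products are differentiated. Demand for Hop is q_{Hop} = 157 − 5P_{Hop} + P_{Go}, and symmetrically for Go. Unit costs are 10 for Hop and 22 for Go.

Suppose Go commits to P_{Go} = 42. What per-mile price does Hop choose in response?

Hop's profit: π = (P_{Hop} − 10)(157 − 5P_{Hop} + P_{Go}).
∂π/∂P_{Hop} = 207 − 10P_{Hop} + P_{Go} = 0 ⇒ P_{Hop} = 20.7 + 0.1P_{Go}.
At P_{Go} = 42: P_{Hop} = 20.7 + 0.1·42 = 24.9.

24.9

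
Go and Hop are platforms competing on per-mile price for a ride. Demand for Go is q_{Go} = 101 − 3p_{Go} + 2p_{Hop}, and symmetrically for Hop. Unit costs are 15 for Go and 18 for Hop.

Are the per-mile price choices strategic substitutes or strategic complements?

Go's profit: π = (p_{Go} − 15)(101 − 3p_{Go} + 2p_{Hop}).
∂π/∂p_{Go} = 146 − 6p_{Go} + 2p_{Hop} = 0 ⇒ p_{Go} = 73/3 + (1/3)p_{Hop}.
The best-response slope dp_{Go}/dp_{Hop} = 1/3 > 0: the reaction function is upward-sloping, so the choices are strategic complements.

strategic complements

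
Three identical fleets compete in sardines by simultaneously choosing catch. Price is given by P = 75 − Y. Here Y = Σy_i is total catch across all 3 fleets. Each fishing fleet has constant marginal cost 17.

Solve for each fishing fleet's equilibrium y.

A representative fishing fleet's profit is π_i = y_i(75 − Y) − 17y_i, with Y = y_i + Σ_{j≠i} y_j.
First-order condition: 58 − 2y_i − Σ_{j≠i} y_j = 0.
With identical fishing fleets, set every y_j = y: then 58 − 2y − 2y = 0, i.e. y = 58/4 = 14.5.

14.5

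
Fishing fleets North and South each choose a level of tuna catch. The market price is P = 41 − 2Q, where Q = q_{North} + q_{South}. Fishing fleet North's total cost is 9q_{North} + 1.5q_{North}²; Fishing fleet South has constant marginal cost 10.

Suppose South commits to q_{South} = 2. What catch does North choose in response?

4

Fishing fleet North's profit: π = q_{North}(41 − 2(q_{North} + q_{South})) − 9q_{North} − 1.5q_{North}².
∂π/∂q_{North} = 32 − 7q_{North} − 2q_{South} = 0, so q_{North} = 32/7 − (2/7)q_{South}.
At q_{South} = 2: q_{North} = 32/7 − (2/7)·2 = 4.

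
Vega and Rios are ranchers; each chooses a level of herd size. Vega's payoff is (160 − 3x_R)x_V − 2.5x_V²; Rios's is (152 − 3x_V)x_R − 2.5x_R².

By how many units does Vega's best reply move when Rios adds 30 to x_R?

Expanding Vega's payoff: 160x_V − 3x_Rx_V − 2.5x_V².
∂π/∂x_V = 160 − 3x_R − 5x_V = 0, so x_V = 32 − 0.6x_R.
The reaction-function slope is −0.6, so a 30-unit rise in x_R moves x_V by −0.6 × 30 = −18. Vega's best response falls — the actions are strategic substitutes.

-18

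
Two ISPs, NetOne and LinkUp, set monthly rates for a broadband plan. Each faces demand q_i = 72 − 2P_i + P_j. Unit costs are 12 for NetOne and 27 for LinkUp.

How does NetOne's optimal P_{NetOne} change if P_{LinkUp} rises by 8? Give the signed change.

NetOne's profit: π = (P_{NetOne} − 12)(72 − 2P_{NetOne} + P_{LinkUp}).
∂π/∂P_{NetOne} = 96 − 4P_{NetOne} + P_{LinkUp} = 0 ⇒ P_{NetOne} = 24 + 0.25P_{LinkUp}.
The reaction-function slope is 0.25, so an 8-unit rise in P_{LinkUp} moves P_{NetOne} by 0.25 × 8 = 2. NetOne's best response rises — the actions are strategic complements.

2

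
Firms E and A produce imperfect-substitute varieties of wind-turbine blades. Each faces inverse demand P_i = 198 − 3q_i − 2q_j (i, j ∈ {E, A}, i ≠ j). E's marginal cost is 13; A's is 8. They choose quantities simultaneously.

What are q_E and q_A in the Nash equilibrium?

22.8125, 24.0625

Firm E's profit: π = q_E(198 − 3q_E − 2q_A) − 13q_E.
∂π/∂q_E = 185 − 6q_E − 2q_A = 0 ⇒ q_E = 185/6 − (1/3)q_A.
Similarly q_A = 95/3 − (1/3)q_E.
Plugging q_A into E's best response: q_E = 185/6 − (1/3)(95/3 − (1/3)q_E) ⇒ (8/9)q_E = 365/18, so q_E = 22.8125.
Then q_A = 95/3 − (1/3)·22.8125 = 24.0625.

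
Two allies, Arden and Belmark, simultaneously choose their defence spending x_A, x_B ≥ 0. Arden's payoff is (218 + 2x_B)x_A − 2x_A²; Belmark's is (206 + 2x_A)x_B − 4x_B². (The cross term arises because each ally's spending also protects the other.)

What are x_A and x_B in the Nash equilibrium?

Expanding Arden's payoff: 218x_A + 2x_Bx_A − 2x_A².
∂π/∂x_A = 218 + 2x_B − 4x_A = 0, so x_A = 54.5 + 0.5x_B.
Likewise for Belmark: x_B = 25.75 + 0.25x_A.
Substituting the second reaction function into the first: x_A = 54.5 + 0.5(25.75 + 0.25x_A), which gives 0.875x_A = 67.375 ⇒ x_A = 77.
Then x_B = 25.75 + 0.25·77 = 45.

77, 45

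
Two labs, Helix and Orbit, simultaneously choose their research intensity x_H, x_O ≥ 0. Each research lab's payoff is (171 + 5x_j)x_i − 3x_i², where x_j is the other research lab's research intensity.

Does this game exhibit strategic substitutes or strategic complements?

Helix's payoff is (171 + 5x_O)x_H − 3x_H².
∂π/∂x_H = 171 + 5x_O − 6x_H = 0, so x_H = 28.5 + (5/6)x_O.
The best-response slope dx_H/dx_O = 5/6 > 0: the reaction function is upward-sloping, so the choices are strategic complements.

strategic complements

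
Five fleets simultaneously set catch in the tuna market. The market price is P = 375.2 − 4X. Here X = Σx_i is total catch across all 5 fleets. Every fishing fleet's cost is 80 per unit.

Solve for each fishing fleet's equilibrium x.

A representative fishing fleet's profit is π_i = x_i(375.2 − 4X) − 80x_i, with X = x_i + Σ_{j≠i} x_j.
First-order condition: 295.2 − 8x_i − 4Σ_{j≠i} x_j = 0.
With identical fishing fleets, set every x_j = x: then 295.2 − 8x − 16x = 0, i.e. x = 295.2/24 = 12.3.

12.3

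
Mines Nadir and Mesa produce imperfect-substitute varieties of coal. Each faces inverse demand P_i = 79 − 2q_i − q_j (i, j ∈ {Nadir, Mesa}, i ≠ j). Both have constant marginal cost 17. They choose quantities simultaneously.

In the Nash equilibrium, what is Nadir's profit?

307.52

Mine Nadir's profit: π = q_{Nadir}(79 − 2q_{Nadir} − q_{Mesa}) − 17q_{Nadir}.
∂π/∂q_{Nadir} = 62 − 4q_{Nadir} − q_{Mesa} = 0 ⇒ q_{Nadir} = 15.5 − 0.25q_{Mesa}.
The game is symmetric, so in equilibrium q_{Mesa} = q_{Nadir}: the reaction function gives 1.25q_{Nadir} = 15.5, hence q_{Nadir} = 12.4.
P_{Nadir} = 79 − 2·12.4 − 12.4 = 41.8.
Profit = (41.8 − 17)·12.4 = 307.52.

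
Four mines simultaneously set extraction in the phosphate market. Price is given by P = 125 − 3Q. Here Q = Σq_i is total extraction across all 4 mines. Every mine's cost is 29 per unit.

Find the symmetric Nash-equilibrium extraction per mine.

6.4

A representative mine's profit is π_i = q_i(125 − 3Q) − 29q_i, with Q = q_i + Σ_{j≠i} q_j.
First-order condition: 96 − 6q_i − 3Σ_{j≠i} q_j = 0.
Imposing symmetry (q_j = q for all j) turns Σ_{j≠i} q_j into 3q, so 96 = 15q and q = 6.4.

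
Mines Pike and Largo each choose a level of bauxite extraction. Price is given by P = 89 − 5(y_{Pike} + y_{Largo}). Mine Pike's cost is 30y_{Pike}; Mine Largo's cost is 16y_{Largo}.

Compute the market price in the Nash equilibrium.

Mine Pike's profit: π = y_{Pike}(89 − 5(y_{Pike} + y_{Largo})) − 30y_{Pike}.
∂π/∂y_{Pike} = 59 − 10y_{Pike} − 5y_{Largo} = 0, so y_{Pike} = 5.9 − 0.5y_{Largo}.
By the same steps for Largo: y_{Largo} = 7.3 − 0.5y_{Pike}.
Substituting the second reaction function into the first: y_{Pike} = 5.9 − 0.5(7.3 − 0.5y_{Pike}), which gives 0.75y_{Pike} = 2.25 ⇒ y_{Pike} = 3.
Then y_{Largo} = 7.3 − 0.5·3 = 5.8.
Equilibrium price: P = 89 − 5·8.8 = 45.

45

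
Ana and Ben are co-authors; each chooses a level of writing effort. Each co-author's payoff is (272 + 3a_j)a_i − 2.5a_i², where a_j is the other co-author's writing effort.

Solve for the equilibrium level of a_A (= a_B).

136

Ana's payoff is (272 + 3a_B)a_A − 2.5a_A².
∂π/∂a_A = 272 + 3a_B − 5a_A = 0, so a_A = 54.4 + 0.6a_B.
By symmetry a_B = a_A; substituting into the reaction function, 0.4a_A = 54.4 and a_A = 136.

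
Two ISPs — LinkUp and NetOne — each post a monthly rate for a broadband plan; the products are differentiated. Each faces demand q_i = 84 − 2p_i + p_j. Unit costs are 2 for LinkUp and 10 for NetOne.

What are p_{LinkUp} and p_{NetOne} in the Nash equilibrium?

LinkUp's profit: π = (p_{LinkUp} − 2)(84 − 2p_{LinkUp} + p_{NetOne}).
∂π/∂p_{LinkUp} = 88 − 4p_{LinkUp} + p_{NetOne} = 0 ⇒ p_{LinkUp} = 22 + 0.25p_{NetOne}.
Similarly p_{NetOne} = 26 + 0.25p_{LinkUp}.
Plugging p_{NetOne} into LinkUp's best response: p_{LinkUp} = 22 + 0.25(26 + 0.25p_{LinkUp}) ⇒ 0.9375p_{LinkUp} = 28.5, so p_{LinkUp} = 30.4.
Then p_{NetOne} = 26 + 0.25·30.4 = 33.6.

30.4, 33.6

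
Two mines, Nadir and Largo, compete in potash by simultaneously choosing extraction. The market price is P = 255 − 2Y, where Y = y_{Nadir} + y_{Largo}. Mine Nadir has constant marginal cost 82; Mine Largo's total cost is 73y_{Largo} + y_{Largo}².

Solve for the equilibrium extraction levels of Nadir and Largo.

33.7, 19.1

Mine Nadir's profit: π = y_{Nadir}(255 − 2(y_{Nadir} + y_{Largo})) − 82y_{Nadir}.
∂π/∂y_{Nadir} = 173 − 4y_{Nadir} − 2y_{Largo} = 0, so y_{Nadir} = 43.25 − 0.5y_{Largo}.
For Largo: ∂π/∂y_{Largo} = 182 − 6y_{Largo} − 2y_{Nadir} = 0 ⇒ y_{Largo} = 91/3 − (1/3)y_{Nadir}.
Solving the two reaction functions simultaneously: (1 − (−0.5)(−1/3))y_{Nadir} = 43.25 − 0.5·(91/3), so (5/6)y_{Nadir} = 337/12 and y_{Nadir} = 33.7.
Then y_{Largo} = 91/3 − (1/3)·33.7 = 19.1.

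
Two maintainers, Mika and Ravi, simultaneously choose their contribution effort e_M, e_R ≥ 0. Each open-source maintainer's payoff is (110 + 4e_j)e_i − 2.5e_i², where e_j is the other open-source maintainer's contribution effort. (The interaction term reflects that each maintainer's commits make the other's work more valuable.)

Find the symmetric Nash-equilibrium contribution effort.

Mika's payoff is (110 + 4e_R)e_M − 2.5e_M².
∂π/∂e_M = 110 + 4e_R − 5e_M = 0, so e_M = 22 + 0.8e_R.
By symmetry e_R = e_M; substituting into the reaction function, 0.2e_M = 22 and e_M = 110.

110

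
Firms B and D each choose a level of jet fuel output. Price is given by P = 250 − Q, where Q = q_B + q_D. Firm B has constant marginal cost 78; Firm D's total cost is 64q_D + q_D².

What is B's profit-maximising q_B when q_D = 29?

Firm B's profit: π = q_B(250 − (q_B + q_D)) − 78q_B.
∂π/∂q_B = 172 − 2q_B − q_D = 0, so q_B = 86 − 0.5q_D.
At q_D = 29: q_B = 86 − 0.5·29 = 71.5.

71.5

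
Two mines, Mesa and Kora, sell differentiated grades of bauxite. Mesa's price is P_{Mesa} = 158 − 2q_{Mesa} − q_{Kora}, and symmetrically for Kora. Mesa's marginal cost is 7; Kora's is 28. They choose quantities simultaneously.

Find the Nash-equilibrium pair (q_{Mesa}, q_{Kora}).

Mine Mesa's profit: π = q_{Mesa}(158 − 2q_{Mesa} − q_{Kora}) − 7q_{Mesa}.
∂π/∂q_{Mesa} = 151 − 4q_{Mesa} − q_{Kora} = 0 ⇒ q_{Mesa} = 37.75 − 0.25q_{Kora}.
Similarly q_{Kora} = 32.5 − 0.25q_{Mesa}.
Substituting the second reaction function into the first: q_{Mesa} = 37.75 − 0.25(32.5 − 0.25q_{Mesa}), which gives 0.9375q_{Mesa} = 29.625 ⇒ q_{Mesa} = 31.6.
Then q_{Kora} = 32.5 − 0.25·31.6 = 24.6.

31.6, 24.6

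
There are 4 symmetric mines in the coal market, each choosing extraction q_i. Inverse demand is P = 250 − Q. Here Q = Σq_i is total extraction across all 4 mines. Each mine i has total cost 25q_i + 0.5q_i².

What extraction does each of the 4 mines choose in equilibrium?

A representative mine's profit is π_i = q_i(250 − Q) − 25q_i − 0.5q_i², with Q = q_i + Σ_{j≠i} q_j.
First-order condition: 225 − 3q_i − Σ_{j≠i} q_j = 0.
With identical mines, set every q_j = q: then 225 − 3q − 3q = 0, i.e. q = 225/6 = 37.5.

37.5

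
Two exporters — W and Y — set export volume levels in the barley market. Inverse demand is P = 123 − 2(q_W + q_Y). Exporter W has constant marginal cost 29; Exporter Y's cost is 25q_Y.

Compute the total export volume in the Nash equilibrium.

Exporter W's profit: π = q_W(123 − 2(q_W + q_Y)) − 29q_W.
∂π/∂q_W = 94 − 4q_W − 2q_Y = 0, so q_W = 23.5 − 0.5q_Y.
By the same steps for Y: q_Y = 24.5 − 0.5q_W.
Plugging q_Y into W's best response: q_W = 23.5 − 0.5(24.5 − 0.5q_W) ⇒ 0.75q_W = 11.25, so q_W = 15.
Then q_Y = 24.5 − 0.5·15 = 17.
Total export volume: 15 + 17 = 32.

32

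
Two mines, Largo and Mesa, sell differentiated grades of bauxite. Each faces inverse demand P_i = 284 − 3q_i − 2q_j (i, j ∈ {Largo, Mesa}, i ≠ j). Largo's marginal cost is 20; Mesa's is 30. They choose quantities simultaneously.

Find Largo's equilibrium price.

Mine Largo's profit: π = q_{Largo}(284 − 3q_{Largo} − 2q_{Mesa}) − 20q_{Largo}.
∂π/∂q_{Largo} = 264 − 6q_{Largo} − 2q_{Mesa} = 0 ⇒ q_{Largo} = 44 − (1/3)q_{Mesa}.
Similarly q_{Mesa} = 127/3 − (1/3)q_{Largo}.
Substituting the second reaction function into the first: q_{Largo} = 44 − (1/3)(127/3 − (1/3)q_{Largo}), which gives (8/9)q_{Largo} = 269/9 ⇒ q_{Largo} = 33.625.
Then q_{Mesa} = 127/3 − (1/3)·33.625 = 31.125.
P_{Largo} = 284 − 3·33.625 − 2·31.125 = 120.875.

120.875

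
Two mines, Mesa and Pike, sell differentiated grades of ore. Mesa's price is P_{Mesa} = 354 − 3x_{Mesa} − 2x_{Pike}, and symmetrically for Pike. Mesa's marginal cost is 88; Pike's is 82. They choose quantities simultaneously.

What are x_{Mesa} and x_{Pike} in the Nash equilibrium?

Mine Mesa's profit: π = x_{Mesa}(354 − 3x_{Mesa} − 2x_{Pike}) − 88x_{Mesa}.
∂π/∂x_{Mesa} = 266 − 6x_{Mesa} − 2x_{Pike} = 0 ⇒ x_{Mesa} = 133/3 − (1/3)x_{Pike}.
Similarly x_{Pike} = 136/3 − (1/3)x_{Mesa}.
Solving the two reaction functions simultaneously: (1 − (−1/3)(−1/3))x_{Mesa} = 133/3 − (1/3)·(136/3), so (8/9)x_{Mesa} = 263/9 and x_{Mesa} = 32.875.
Then x_{Pike} = 136/3 − (1/3)·32.875 = 34.375.

32.875, 34.375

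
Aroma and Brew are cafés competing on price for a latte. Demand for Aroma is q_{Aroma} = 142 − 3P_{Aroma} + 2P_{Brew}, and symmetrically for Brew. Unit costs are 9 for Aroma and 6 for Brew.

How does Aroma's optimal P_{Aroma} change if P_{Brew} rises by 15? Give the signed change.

5

Aroma's profit: π = (P_{Aroma} − 9)(142 − 3P_{Aroma} + 2P_{Brew}).
∂π/∂P_{Aroma} = 169 − 6P_{Aroma} + 2P_{Brew} = 0 ⇒ P_{Aroma} = 169/6 + (1/3)P_{Brew}.
The reaction-function slope is 1/3, so a 15-unit rise in P_{Brew} moves P_{Aroma} by 1/3 × 15 = 5. Aroma's best response rises — the actions are strategic complements.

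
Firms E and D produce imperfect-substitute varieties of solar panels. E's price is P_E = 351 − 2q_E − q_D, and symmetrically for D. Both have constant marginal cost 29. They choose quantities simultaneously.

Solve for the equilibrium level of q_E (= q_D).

Firm E's profit: π = q_E(351 − 2q_E − q_D) − 29q_E.
∂π/∂q_E = 322 − 4q_E − q_D = 0 ⇒ q_E = 80.5 − 0.25q_D.
By symmetry q_D = q_E; substituting into the reaction function, 1.25q_E = 80.5 and q_E = 64.4.

64.4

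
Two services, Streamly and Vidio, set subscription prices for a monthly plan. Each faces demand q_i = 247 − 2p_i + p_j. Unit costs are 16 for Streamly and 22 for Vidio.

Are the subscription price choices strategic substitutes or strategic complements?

strategic complements

Streamly's profit: π = (p_{Streamly} − 16)(247 − 2p_{Streamly} + p_{Vidio}).
∂π/∂p_{Streamly} = 279 − 4p_{Streamly} + p_{Vidio} = 0 ⇒ p_{Streamly} = 69.75 + 0.25p_{Vidio}.
The best-response slope dp_{Streamly}/dp_{Vidio} = 0.25 > 0: the reaction function is upward-sloping, so the choices are strategic complements.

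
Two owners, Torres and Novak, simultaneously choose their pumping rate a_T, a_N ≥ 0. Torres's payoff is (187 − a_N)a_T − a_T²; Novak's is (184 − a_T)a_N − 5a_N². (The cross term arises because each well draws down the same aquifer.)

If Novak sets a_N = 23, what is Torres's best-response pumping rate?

Expanding Torres's payoff: 187a_T − a_Na_T − a_T².
∂π/∂a_T = 187 − a_N − 2a_T = 0, so a_T = 93.5 − 0.5a_N.
At a_N = 23: a_T = 93.5 − 0.5·23 = 82.

82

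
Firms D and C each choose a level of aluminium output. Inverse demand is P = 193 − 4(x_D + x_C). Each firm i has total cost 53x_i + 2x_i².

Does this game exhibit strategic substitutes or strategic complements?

strategic substitutes

Firm D's profit: π = x_D(193 − 4(x_D + x_C)) − 53x_D − 2x_D².
∂π/∂x_D = 140 − 12x_D − 4x_C = 0, so x_D = 35/3 − (1/3)x_C.
The best-response slope dx_D/dx_C = −1/3 < 0: the reaction function is downward-sloping, so the choices are strategic substitutes.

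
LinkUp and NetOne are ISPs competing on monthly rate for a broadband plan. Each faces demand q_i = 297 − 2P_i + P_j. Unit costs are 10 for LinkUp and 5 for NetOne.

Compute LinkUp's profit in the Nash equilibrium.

LinkUp's profit: π = (P_{LinkUp} − 10)(297 − 2P_{LinkUp} + P_{NetOne}).
∂π/∂P_{LinkUp} = 317 − 4P_{LinkUp} + P_{NetOne} = 0 ⇒ P_{LinkUp} = 79.25 + 0.25P_{NetOne}.
Similarly P_{NetOne} = 76.75 + 0.25P_{LinkUp}.
Substituting the second reaction function into the first: P_{LinkUp} = 79.25 + 0.25(76.75 + 0.25P_{LinkUp}), which gives 0.9375P_{LinkUp} = 98.4375 ⇒ P_{LinkUp} = 105.
Then P_{NetOne} = 76.75 + 0.25·105 = 103.
q_{LinkUp} = 297 − 2·105 + 103 = 190.
Profit = (105 − 10)·190 = 18050.

18050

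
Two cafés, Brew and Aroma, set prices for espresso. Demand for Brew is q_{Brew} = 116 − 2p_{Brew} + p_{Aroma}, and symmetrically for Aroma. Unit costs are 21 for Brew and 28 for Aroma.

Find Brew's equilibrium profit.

2125.52

Brew's profit: π = (p_{Brew} − 21)(116 − 2p_{Brew} + p_{Aroma}).
∂π/∂p_{Brew} = 158 − 4p_{Brew} + p_{Aroma} = 0 ⇒ p_{Brew} = 39.5 + 0.25p_{Aroma}.
Similarly p_{Aroma} = 43 + 0.25p_{Brew}.
Plugging p_{Aroma} into Brew's best response: p_{Brew} = 39.5 + 0.25(43 + 0.25p_{Brew}) ⇒ 0.9375p_{Brew} = 50.25, so p_{Brew} = 53.6.
Then p_{Aroma} = 43 + 0.25·53.6 = 56.4.
q_{Brew} = 116 − 2·53.6 + 56.4 = 65.2.
Profit = (53.6 − 21)·65.2 = 2125.52.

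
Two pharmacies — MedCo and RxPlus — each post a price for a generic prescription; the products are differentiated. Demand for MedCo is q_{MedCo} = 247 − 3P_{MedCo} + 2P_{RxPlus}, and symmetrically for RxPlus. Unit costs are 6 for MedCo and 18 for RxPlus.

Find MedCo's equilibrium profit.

11718.75

MedCo's profit: π = (P_{MedCo} − 6)(247 − 3P_{MedCo} + 2P_{RxPlus}).
∂π/∂P_{MedCo} = 265 − 6P_{MedCo} + 2P_{RxPlus} = 0 ⇒ P_{MedCo} = 265/6 + (1/3)P_{RxPlus}.
Similarly P_{RxPlus} = 301/6 + (1/3)P_{MedCo}.
Plugging P_{RxPlus} into MedCo's best response: P_{MedCo} = 265/6 + (1/3)(301/6 + (1/3)P_{MedCo}) ⇒ (8/9)P_{MedCo} = 548/9, so P_{MedCo} = 68.5.
Then P_{RxPlus} = 301/6 + (1/3)·68.5 = 73.
q_{MedCo} = 247 − 3·68.5 + 2·73 = 187.5.
Profit = (68.5 − 6)·187.5 = 11718.75.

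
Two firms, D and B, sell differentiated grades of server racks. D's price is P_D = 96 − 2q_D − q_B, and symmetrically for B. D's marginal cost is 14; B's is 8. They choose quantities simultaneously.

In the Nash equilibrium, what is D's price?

46

Firm D's profit: π = q_D(96 − 2q_D − q_B) − 14q_D.
∂π/∂q_D = 82 − 4q_D − q_B = 0 ⇒ q_D = 20.5 − 0.25q_B.
Similarly q_B = 22 − 0.25q_D.
Plugging q_B into D's best response: q_D = 20.5 − 0.25(22 − 0.25q_D) ⇒ 0.9375q_D = 15, so q_D = 16.
Then q_B = 22 − 0.25·16 = 18.
P_D = 96 − 2·16 − 18 = 46.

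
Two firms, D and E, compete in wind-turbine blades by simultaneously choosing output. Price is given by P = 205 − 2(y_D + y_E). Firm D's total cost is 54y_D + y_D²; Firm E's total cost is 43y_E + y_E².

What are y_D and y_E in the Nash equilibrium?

Firm D's profit: π = y_D(205 − 2(y_D + y_E)) − 54y_D − y_D².
∂π/∂y_D = 151 − 6y_D − 2y_E = 0, so y_D = 151/6 − (1/3)y_E.
By the same steps for E: y_E = 27 − (1/3)y_D.
Substituting the second reaction function into the first: y_D = 151/6 − (1/3)(27 − (1/3)y_D), which gives (8/9)y_D = 97/6 ⇒ y_D = 18.1875.
Then y_E = 27 − (1/3)·18.1875 = 20.9375.

18.1875, 20.9375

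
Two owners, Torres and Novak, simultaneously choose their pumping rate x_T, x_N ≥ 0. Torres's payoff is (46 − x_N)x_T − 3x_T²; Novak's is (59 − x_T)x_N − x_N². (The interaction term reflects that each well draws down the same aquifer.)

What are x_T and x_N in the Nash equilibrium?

3, 28

Expanding Torres's payoff: 46x_T − x_Nx_T − 3x_T².
∂π/∂x_T = 46 − x_N − 6x_T = 0, so x_T = 23/3 − (1/6)x_N.
Likewise for Novak: x_N = 29.5 − 0.5x_T.
Solving the two reaction functions simultaneously: (1 − (−1/6)(−0.5))x_T = 23/3 − (1/6)·29.5, so (11/12)x_T = 2.75 and x_T = 3.
Then x_N = 29.5 − 0.5·3 = 28.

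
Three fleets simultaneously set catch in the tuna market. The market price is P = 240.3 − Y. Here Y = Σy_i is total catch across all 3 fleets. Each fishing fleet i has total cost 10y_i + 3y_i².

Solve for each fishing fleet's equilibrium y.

23.03

A representative fishing fleet's profit is π_i = y_i(240.3 − Y) − 10y_i − 3y_i², with Y = y_i + Σ_{j≠i} y_j.
First-order condition: 230.3 − 8y_i − Σ_{j≠i} y_j = 0.
Imposing symmetry (y_j = y for all j) turns Σ_{j≠i} y_j into 2y, so 230.3 = 10y and y = 23.03.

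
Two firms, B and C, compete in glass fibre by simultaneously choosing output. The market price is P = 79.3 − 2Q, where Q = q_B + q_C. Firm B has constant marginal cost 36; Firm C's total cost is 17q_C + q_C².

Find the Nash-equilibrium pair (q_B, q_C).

6.76, 8.13

Firm B's profit: π = q_B(79.3 − 2(q_B + q_C)) − 36q_B.
∂π/∂q_B = 43.3 − 4q_B − 2q_C = 0, so q_B = 10.825 − 0.5q_C.
For C: ∂π/∂q_C = 62.3 − 6q_C − 2q_B = 0 ⇒ q_C = 623/60 − (1/3)q_B.
Plugging q_C into B's best response: q_B = 10.825 − 0.5(623/60 − (1/3)q_B) ⇒ (5/6)q_B = 169/30, so q_B = 6.76.
Then q_C = 623/60 − (1/3)·6.76 = 8.13.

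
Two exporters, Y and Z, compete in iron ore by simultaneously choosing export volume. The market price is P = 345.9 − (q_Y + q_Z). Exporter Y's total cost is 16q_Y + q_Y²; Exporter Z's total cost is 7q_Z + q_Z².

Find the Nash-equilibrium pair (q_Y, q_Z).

Exporter Y's profit: π = q_Y(345.9 − (q_Y + q_Z)) − 16q_Y − q_Y².
∂π/∂q_Y = 329.9 − 4q_Y − q_Z = 0, so q_Y = 82.475 − 0.25q_Z.
By the same steps for Z: q_Z = 84.725 − 0.25q_Y.
Solving the two reaction functions simultaneously: (1 − (−0.25)(−0.25))q_Y = 82.475 − 0.25·84.725, so 0.9375q_Y = 9807/160 and q_Y = 65.38.
Then q_Z = 84.725 − 0.25·65.38 = 68.38.

65.38, 68.38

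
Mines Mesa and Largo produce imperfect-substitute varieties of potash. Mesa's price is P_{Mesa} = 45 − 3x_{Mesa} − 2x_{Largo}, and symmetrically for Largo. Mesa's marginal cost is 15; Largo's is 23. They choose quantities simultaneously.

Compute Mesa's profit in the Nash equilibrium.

Mine Mesa's profit: π = x_{Mesa}(45 − 3x_{Mesa} − 2x_{Largo}) − 15x_{Mesa}.
∂π/∂x_{Mesa} = 30 − 6x_{Mesa} − 2x_{Largo} = 0 ⇒ x_{Mesa} = 5 − (1/3)x_{Largo}.
Similarly x_{Largo} = 11/3 − (1/3)x_{Mesa}.
Solving the two reaction functions simultaneously: (1 − (−1/3)(−1/3))x_{Mesa} = 5 − (1/3)·(11/3), so (8/9)x_{Mesa} = 34/9 and x_{Mesa} = 4.25.
Then x_{Largo} = 11/3 − (1/3)·4.25 = 2.25.
P_{Mesa} = 45 − 3·4.25 − 2·2.25 = 27.75.
Profit = (27.75 − 15)·4.25 = 54.1875.

54.1875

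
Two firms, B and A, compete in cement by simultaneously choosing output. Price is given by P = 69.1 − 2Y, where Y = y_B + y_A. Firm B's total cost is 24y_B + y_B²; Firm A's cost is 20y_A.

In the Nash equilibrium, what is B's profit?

50.6763

Firm B's profit: π = y_B(69.1 − 2(y_B + y_A)) − 24y_B − y_B².
∂π/∂y_B = 45.1 − 6y_B − 2y_A = 0, so y_B = 451/60 − (1/3)y_A.
For A: ∂π/∂y_A = 49.1 − 4y_A − 2y_B = 0 ⇒ y_A = 12.275 − 0.5y_B.
Substituting the second reaction function into the first: y_B = 451/60 − (1/3)(12.275 − 0.5y_B), which gives (5/6)y_B = 3.425 ⇒ y_B = 4.11.
Then y_A = 12.275 − 0.5·4.11 = 10.22.
Price P = 69.1 − 2·14.33 = 40.44.
B's profit: (40.44 − 24)·4.11 − (4.11)² = 50.6763.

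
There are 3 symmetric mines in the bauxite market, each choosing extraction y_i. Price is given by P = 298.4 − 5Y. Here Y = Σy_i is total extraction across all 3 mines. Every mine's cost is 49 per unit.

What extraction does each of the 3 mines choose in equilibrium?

A representative mine's profit is π_i = y_i(298.4 − 5Y) − 49y_i, with Y = y_i + Σ_{j≠i} y_j.
First-order condition: 249.4 − 10y_i − 5Σ_{j≠i} y_j = 0.
Imposing symmetry (y_j = y for all j) turns Σ_{j≠i} y_j into 2y, so 249.4 = 20y and y = 12.47.

12.47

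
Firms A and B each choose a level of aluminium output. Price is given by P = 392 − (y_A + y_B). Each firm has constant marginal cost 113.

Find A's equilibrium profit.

Firm A's profit: π = y_A(392 − (y_A + y_B)) − 113y_A.
∂π/∂y_A = 279 − 2y_A − y_B = 0, so y_A = 139.5 − 0.5y_B.
By symmetry y_B = y_A; substituting into the reaction function, 1.5y_A = 139.5 and y_A = 93.
Price P = 392 − 186 = 206.
A's profit: (206 − 113)·93 = 8649.

8649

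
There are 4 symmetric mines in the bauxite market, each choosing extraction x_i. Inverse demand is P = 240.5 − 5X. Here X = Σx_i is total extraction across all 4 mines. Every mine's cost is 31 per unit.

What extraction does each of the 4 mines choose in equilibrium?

8.38

A representative mine's profit is π_i = x_i(240.5 − 5X) − 31x_i, with X = x_i + Σ_{j≠i} x_j.
First-order condition: 209.5 − 10x_i − 5Σ_{j≠i} x_j = 0.
With identical mines, set every x_j = x: then 209.5 − 10x − 15x = 0, i.e. x = 209.5/25 = 8.38.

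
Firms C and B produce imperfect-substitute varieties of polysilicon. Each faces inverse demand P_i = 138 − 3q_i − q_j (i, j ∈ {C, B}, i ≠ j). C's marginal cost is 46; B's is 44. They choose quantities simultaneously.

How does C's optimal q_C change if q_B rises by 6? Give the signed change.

-1

Firm C's profit: π = q_C(138 − 3q_C − q_B) − 46q_C.
∂π/∂q_C = 92 − 6q_C − q_B = 0 ⇒ q_C = 46/3 − (1/6)q_B.
The reaction-function slope is −1/6, so a 6-unit rise in q_B moves q_C by −1/6 × 6 = −1. C's best response falls — the actions are strategic substitutes.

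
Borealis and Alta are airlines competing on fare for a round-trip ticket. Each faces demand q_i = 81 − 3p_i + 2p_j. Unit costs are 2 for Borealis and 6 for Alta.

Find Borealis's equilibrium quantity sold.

61.5

Borealis's profit: π = (p_{Borealis} − 2)(81 − 3p_{Borealis} + 2p_{Alta}).
∂π/∂p_{Borealis} = 87 − 6p_{Borealis} + 2p_{Alta} = 0 ⇒ p_{Borealis} = 14.5 + (1/3)p_{Alta}.
Similarly p_{Alta} = 16.5 + (1/3)p_{Borealis}.
Solving the two reaction functions simultaneously: (1 − (1/3)(1/3))p_{Borealis} = 14.5 + (1/3)·16.5, so (8/9)p_{Borealis} = 20 and p_{Borealis} = 22.5.
Then p_{Alta} = 16.5 + (1/3)·22.5 = 24.
q_{Borealis} = 81 − 3·22.5 + 2·24 = 61.5.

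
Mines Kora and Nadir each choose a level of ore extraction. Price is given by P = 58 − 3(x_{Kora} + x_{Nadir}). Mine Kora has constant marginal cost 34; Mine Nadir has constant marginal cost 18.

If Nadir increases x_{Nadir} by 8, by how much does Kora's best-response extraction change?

-4

Mine Kora's profit: π = x_{Kora}(58 − 3(x_{Kora} + x_{Nadir})) − 34x_{Kora}.
∂π/∂x_{Kora} = 24 − 6x_{Kora} − 3x_{Nadir} = 0, so x_{Kora} = 4 − 0.5x_{Nadir}.
The reaction-function slope is −0.5, so an 8-unit rise in x_{Nadir} moves x_{Kora} by −0.5 × 8 = −4. Kora's best response falls — the actions are strategic substitutes.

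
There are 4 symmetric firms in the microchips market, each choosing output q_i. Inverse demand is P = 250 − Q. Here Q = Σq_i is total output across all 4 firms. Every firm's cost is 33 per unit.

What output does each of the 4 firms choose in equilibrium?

A representative firm's profit is π_i = q_i(250 − Q) − 33q_i, with Q = q_i + Σ_{j≠i} q_j.
First-order condition: 217 − 2q_i − Σ_{j≠i} q_j = 0.
Imposing symmetry (q_j = q for all j) turns Σ_{j≠i} q_j into 3q, so 217 = 5q and q = 43.4.

43.4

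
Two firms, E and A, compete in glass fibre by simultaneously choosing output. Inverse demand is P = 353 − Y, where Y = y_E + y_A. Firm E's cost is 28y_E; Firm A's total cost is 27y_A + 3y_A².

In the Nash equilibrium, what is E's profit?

22982.56

Firm E's profit: π = y_E(353 − (y_E + y_A)) − 28y_E.
∂π/∂y_E = 325 − 2y_E − y_A = 0, so y_E = 162.5 − 0.5y_A.
For A: ∂π/∂y_A = 326 − 8y_A − y_E = 0 ⇒ y_A = 40.75 − 0.125y_E.
Substituting the second reaction function into the first: y_E = 162.5 − 0.5(40.75 − 0.125y_E), which gives 0.9375y_E = 142.125 ⇒ y_E = 151.6.
Then y_A = 40.75 − 0.125·151.6 = 21.8.
Price P = 353 − 173.4 = 179.6.
E's profit: (179.6 − 28)·151.6 = 22982.56.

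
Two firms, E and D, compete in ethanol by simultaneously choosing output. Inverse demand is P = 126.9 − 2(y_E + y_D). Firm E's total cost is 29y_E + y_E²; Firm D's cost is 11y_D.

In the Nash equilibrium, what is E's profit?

Firm E's profit: π = y_E(126.9 − 2(y_E + y_D)) − 29y_E − y_E².
∂π/∂y_E = 97.9 − 6y_E − 2y_D = 0, so y_E = 979/60 − (1/3)y_D.
For D: ∂π/∂y_D = 115.9 − 4y_D − 2y_E = 0 ⇒ y_D = 28.975 − 0.5y_E.
Substituting the second reaction function into the first: y_E = 979/60 − (1/3)(28.975 − 0.5y_E), which gives (5/6)y_E = 799/120 ⇒ y_E = 7.99.
Then y_D = 28.975 − 0.5·7.99 = 24.98.
Price P = 126.9 − 2·32.97 = 60.96.
E's profit: (60.96 − 29)·7.99 − (7.99)² = 191.5203.

191.5203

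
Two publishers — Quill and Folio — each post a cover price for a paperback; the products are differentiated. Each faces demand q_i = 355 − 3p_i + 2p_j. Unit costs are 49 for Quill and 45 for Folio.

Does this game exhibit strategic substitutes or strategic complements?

strategic complements

Quill's profit: π = (p_{Quill} − 49)(355 − 3p_{Quill} + 2p_{Folio}).
∂π/∂p_{Quill} = 502 − 6p_{Quill} + 2p_{Folio} = 0 ⇒ p_{Quill} = 251/3 + (1/3)p_{Folio}.
The best-response slope dp_{Quill}/dp_{Folio} = 1/3 > 0: the reaction function is upward-sloping, so the choices are strategic complements.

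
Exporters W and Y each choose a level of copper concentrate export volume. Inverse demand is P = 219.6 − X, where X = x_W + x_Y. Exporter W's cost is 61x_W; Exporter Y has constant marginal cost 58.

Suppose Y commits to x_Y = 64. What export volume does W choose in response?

Exporter W's profit: π = x_W(219.6 − (x_W + x_Y)) − 61x_W.
∂π/∂x_W = 158.6 − 2x_W − x_Y = 0, so x_W = 79.3 − 0.5x_Y.
At x_Y = 64: x_W = 79.3 − 0.5·64 = 47.3.

47.3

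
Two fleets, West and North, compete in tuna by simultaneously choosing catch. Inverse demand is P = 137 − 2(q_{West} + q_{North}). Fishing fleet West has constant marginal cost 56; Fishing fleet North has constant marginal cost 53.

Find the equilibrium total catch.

Fishing fleet West's profit: π = q_{West}(137 − 2(q_{West} + q_{North})) − 56q_{West}.
∂π/∂q_{West} = 81 − 4q_{West} − 2q_{North} = 0, so q_{West} = 20.25 − 0.5q_{North}.
By the same steps for North: q_{North} = 21 − 0.5q_{West}.
Substituting the second reaction function into the first: q_{West} = 20.25 − 0.5(21 − 0.5q_{West}), which gives 0.75q_{West} = 9.75 ⇒ q_{West} = 13.
Then q_{North} = 21 − 0.5·13 = 14.5.
Total catch: 13 + 14.5 = 27.5.

27.5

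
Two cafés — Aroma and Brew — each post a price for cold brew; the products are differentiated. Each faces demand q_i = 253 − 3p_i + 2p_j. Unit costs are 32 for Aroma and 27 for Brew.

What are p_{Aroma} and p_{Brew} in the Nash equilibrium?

86.3125, 84.4375

Aroma's profit: π = (p_{Aroma} − 32)(253 − 3p_{Aroma} + 2p_{Brew}).
∂π/∂p_{Aroma} = 349 − 6p_{Aroma} + 2p_{Brew} = 0 ⇒ p_{Aroma} = 349/6 + (1/3)p_{Brew}.
Similarly p_{Brew} = 167/3 + (1/3)p_{Aroma}.
Solving the two reaction functions simultaneously: (1 − (1/3)(1/3))p_{Aroma} = 349/6 + (1/3)·(167/3), so (8/9)p_{Aroma} = 1381/18 and p_{Aroma} = 86.3125.
Then p_{Brew} = 167/3 + (1/3)·86.3125 = 84.4375.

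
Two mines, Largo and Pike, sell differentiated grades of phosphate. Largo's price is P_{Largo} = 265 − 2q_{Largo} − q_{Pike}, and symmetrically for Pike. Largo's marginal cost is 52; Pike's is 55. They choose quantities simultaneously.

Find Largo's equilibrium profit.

Mine Largo's profit: π = q_{Largo}(265 − 2q_{Largo} − q_{Pike}) − 52q_{Largo}.
∂π/∂q_{Largo} = 213 − 4q_{Largo} − q_{Pike} = 0 ⇒ q_{Largo} = 53.25 − 0.25q_{Pike}.
Similarly q_{Pike} = 52.5 − 0.25q_{Largo}.
Plugging q_{Pike} into Largo's best response: q_{Largo} = 53.25 − 0.25(52.5 − 0.25q_{Largo}) ⇒ 0.9375q_{Largo} = 40.125, so q_{Largo} = 42.8.
Then q_{Pike} = 52.5 − 0.25·42.8 = 41.8.
P_{Largo} = 265 − 2·42.8 − 41.8 = 137.6.
Profit = (137.6 − 52)·42.8 = 3663.68.

3663.68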